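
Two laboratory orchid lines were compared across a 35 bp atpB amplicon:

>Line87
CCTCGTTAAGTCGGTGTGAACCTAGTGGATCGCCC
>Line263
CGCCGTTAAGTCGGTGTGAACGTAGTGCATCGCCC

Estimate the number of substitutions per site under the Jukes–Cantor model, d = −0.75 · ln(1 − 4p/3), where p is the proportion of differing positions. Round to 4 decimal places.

Mismatches occur at site 2 (C↔G), site 3 (T↔C), site 22 (C↔G), site 28 (G↔C).
p = 4/35 = 0.114286.
d = −0.75 · ln(1 − (4/3)·0.114286) = −0.75 · ln(0.847619) = −0.75 · (-0.165324) = 0.1240.

0.1240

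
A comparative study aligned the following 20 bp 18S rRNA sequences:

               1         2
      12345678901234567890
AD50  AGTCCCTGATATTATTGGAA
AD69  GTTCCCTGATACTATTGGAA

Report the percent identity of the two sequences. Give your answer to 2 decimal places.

The sequences differ at positions 1 (A/G), 2 (G/T), 12 (T/C).
17 of the 20 sites match, so the percent identity is 17/20 × 100 = 85.00%.

85.00%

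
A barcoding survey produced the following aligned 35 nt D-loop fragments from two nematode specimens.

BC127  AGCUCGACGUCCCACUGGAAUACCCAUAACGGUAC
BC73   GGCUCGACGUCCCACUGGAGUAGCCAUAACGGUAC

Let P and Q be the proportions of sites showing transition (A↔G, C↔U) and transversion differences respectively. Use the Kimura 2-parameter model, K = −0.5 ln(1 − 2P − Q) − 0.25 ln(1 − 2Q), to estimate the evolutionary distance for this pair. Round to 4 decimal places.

Mismatches occur at site 1 (A/G, transition), site 20 (A/G, transition), site 23 (C/G, transversion).
Of the 3 differences, 2 transitions and 1 transversion over 35 sites: P = 2/35 = 0.057143, Q = 1/35 = 0.028571.
d = −0.5·ln(0.857143) − 0.25·ln(0.942858) = −0.5·(-0.154151) − 0.25·(-0.058840) = 0.0918.

0.0918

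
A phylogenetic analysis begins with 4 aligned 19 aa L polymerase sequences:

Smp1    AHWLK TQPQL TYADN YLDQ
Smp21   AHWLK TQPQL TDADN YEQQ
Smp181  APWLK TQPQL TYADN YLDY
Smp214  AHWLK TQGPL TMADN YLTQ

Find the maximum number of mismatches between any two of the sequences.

6

Pairwise Hamming distances:
  Smp1 vs Smp21: 3
  Smp1 vs Smp181: 2
  Smp1 vs Smp214: 4
  Smp21 vs Smp181: 5
  Smp21 vs Smp214: 5
  Smp181 vs Smp214: 6
The largest is 6, between Smp181 and Smp214.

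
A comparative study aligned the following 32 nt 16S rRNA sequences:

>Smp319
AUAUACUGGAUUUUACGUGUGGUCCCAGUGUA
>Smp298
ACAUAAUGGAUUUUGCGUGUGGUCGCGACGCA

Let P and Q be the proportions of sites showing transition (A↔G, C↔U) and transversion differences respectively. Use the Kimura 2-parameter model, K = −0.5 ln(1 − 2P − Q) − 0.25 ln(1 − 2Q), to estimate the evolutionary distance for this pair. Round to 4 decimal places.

The sequences differ at positions 2 (U/C, transition), 6 (C/A, transversion), 15 (A/G, transition), 25 (C/G, transversion), 27 (A/G, transition), 28 (G/A, transition), 29 (U/C, transition), 31 (U/C, transition).
Of the 8 differences, 6 transitions and 2 transversions over 32 sites: P = 6/32 = 0.187500, Q = 2/32 = 0.062500.
d = −0.5·ln(0.562500) − 0.25·ln(0.875000) = −0.5·(-0.575364) − 0.25·(-0.133531) = 0.3211.

0.3211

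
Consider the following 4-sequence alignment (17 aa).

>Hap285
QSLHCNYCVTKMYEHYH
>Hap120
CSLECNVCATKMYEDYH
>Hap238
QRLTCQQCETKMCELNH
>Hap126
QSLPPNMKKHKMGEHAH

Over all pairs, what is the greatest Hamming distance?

Pairwise Hamming distances:
  Hap285 vs Hap120: 5
  Hap285 vs Hap238: 8
  Hap285 vs Hap126: 8
  Hap120 vs Hap238: 9
  Hap120 vs Hap126: 10
  Hap238 vs Hap126: 11
The largest is 11, between Hap238 and Hap126.

11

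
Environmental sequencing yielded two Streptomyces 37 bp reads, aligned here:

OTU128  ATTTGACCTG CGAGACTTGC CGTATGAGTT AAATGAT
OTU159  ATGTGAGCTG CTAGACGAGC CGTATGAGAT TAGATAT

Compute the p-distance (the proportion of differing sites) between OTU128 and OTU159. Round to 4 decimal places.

0.2703

The sequences differ at positions 3 (T/G), 7 (C/G), 12 (G/T), 17 (T/G), 18 (T/A), 29 (T/A), 31 (A/T), 33 (A/G), 34 (T/A), 35 (G/T).
There are 10 differences over 37 sites, so p = 10/37 = 0.2703.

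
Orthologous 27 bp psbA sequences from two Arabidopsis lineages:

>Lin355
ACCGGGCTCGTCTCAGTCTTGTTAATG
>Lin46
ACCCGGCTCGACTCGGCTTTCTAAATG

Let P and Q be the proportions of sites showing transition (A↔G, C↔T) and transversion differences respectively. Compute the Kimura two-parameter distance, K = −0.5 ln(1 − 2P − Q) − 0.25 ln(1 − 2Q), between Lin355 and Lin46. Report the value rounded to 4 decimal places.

0.3192

Mismatches occur at site 4 (G/C, transversion), site 11 (T/A, transversion), site 15 (A/G, transition), site 17 (T/C, transition), site 18 (C/T, transition), site 21 (G/C, transversion), site 23 (T/A, transversion).
Of the 7 differences, 3 transitions and 4 transversions over 27 sites: P = 3/27 = 0.111111, Q = 4/27 = 0.148148.
d = −0.5·ln(0.629630) − 0.25·ln(0.703704) = −0.5·(-0.462623) − 0.25·(-0.351397) = 0.3192.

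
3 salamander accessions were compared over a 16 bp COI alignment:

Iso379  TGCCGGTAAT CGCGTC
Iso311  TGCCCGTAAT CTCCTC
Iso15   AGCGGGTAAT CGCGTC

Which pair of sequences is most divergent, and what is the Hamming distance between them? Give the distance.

5

Pairwise Hamming distances:
  Iso379 vs Iso311: 3
  Iso379 vs Iso15: 2
  Iso311 vs Iso15: 5
The largest is 5, between Iso311 and Iso15.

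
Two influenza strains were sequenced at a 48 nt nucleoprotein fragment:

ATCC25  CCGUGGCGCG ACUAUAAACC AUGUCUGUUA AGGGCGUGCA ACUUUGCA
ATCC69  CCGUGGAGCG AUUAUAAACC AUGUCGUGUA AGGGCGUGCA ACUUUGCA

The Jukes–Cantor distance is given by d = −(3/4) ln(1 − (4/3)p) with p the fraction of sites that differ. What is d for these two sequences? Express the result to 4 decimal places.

The sequences differ at positions 7 (C/A), 12 (C/U), 26 (U/G), 27 (G/U), 28 (U/G).
p = 5/48 = 0.104167.
d = −0.75 · ln(1 − (4/3)·0.104167) = −0.75 · ln(0.861111) = −0.75 · (-0.149532) = 0.1121.

0.1121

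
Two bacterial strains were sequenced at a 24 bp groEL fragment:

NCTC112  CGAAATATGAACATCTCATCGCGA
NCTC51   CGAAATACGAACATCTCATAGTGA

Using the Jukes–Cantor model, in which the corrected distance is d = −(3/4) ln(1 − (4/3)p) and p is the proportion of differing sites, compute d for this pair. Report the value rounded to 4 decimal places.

Mismatches occur at site 8 (T↔C), site 20 (C↔A), site 22 (C↔T).
p = 3/24 = 0.125000.
d = −0.75 · ln(1 − (4/3)·0.125000) = −0.75 · ln(0.833333) = −0.75 · (-0.182322) = 0.1367.

0.1367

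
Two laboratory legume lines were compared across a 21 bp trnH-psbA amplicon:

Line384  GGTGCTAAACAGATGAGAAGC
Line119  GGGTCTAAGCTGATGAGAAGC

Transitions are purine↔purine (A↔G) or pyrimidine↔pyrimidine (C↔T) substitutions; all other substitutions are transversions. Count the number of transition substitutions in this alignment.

Mismatches occur at site 3 (T↔G, transversion), site 4 (G↔T, transversion), site 9 (A↔G, transition), site 11 (A↔T, transversion).
Of the 4 differences, 1 transition and 3 transversions, so the answer is 1.

1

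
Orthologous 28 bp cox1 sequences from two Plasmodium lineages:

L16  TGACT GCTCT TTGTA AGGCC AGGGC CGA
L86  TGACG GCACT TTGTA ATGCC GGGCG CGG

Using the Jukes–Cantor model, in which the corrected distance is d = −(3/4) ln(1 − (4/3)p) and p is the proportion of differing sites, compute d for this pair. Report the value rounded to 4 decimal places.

0.3041

Differing sites — 5:T/G; 8:T/A; 17:G/T; 21:A/G; 24:G/C; 25:C/G; 28:A/G.
p = 7/28 = 0.250000.
d = −0.75 · ln(1 − (4/3)·0.250000) = −0.75 · ln(0.666667) = −0.75 · (-0.405465) = 0.3041.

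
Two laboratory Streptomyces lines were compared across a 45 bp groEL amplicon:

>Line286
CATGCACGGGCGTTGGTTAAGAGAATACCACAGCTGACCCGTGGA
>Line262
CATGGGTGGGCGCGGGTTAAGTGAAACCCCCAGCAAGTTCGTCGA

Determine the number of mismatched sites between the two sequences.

15

Mismatches occur at site 5 (C→G), site 6 (A→G), site 7 (C→T), site 13 (T→C), site 14 (T→G), site 22 (A→T), site 26 (T→A), site 27 (A→C), site 30 (A→C), site 35 (T→A), site 36 (G→A), site 37 (A→G), site 38 (C→T), site 39 (C→T), site 43 (G→C).
That gives 15 mismatches out of 45 aligned sites, so the Hamming distance is 15.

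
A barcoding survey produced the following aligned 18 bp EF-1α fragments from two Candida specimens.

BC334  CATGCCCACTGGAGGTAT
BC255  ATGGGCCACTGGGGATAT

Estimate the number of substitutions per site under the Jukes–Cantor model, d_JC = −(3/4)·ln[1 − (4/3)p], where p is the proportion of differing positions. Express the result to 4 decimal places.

Differing sites — 1:C/A; 2:A/T; 3:T/G; 5:C/G; 13:A/G; 15:G/A.
p = 6/18 = 0.333333.
d = −0.75 · ln(1 − (4/3)·0.333333) = −0.75 · ln(0.555556) = −0.75 · (-0.587786) = 0.4408.

0.4408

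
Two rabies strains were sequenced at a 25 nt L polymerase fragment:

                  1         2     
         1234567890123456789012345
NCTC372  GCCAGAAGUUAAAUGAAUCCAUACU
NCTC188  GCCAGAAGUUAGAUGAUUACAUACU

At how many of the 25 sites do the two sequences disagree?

Differing sites — 12:A/G; 17:A/U; 19:C/A.
That gives 3 mismatches out of 25 aligned sites, so the Hamming distance is 3.

3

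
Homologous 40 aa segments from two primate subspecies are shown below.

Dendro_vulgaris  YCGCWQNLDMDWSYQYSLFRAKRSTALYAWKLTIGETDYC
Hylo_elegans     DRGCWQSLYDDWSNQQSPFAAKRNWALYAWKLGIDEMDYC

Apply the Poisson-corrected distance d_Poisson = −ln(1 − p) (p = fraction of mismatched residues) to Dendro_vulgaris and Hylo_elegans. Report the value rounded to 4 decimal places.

Mismatches occur at site 1 (Y↔D), site 2 (C↔R), site 7 (N↔S), site 9 (D↔Y), site 10 (M↔D), site 14 (Y↔N), site 16 (Y↔Q), site 18 (L↔P), site 20 (R↔A), site 24 (S↔N), site 25 (T↔W), site 33 (T↔G), site 35 (G↔D), site 37 (T↔M).
p = 14/40 = 0.350000.
d = −ln(1 − 0.350000) = −ln(0.650000) = 0.4308.

0.4308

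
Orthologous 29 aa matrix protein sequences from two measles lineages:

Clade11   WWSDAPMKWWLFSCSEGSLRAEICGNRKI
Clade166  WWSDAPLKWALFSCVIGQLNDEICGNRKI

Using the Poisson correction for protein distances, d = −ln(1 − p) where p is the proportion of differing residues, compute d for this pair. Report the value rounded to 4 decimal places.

0.2763

The sequences differ at positions 7 (M/L), 10 (W/A), 15 (S/V), 16 (E/I), 18 (S/Q), 20 (R/N), 21 (A/D).
p = 7/29 = 0.241379.
d = −ln(1 − 0.241379) = −ln(0.758621) = 0.2763.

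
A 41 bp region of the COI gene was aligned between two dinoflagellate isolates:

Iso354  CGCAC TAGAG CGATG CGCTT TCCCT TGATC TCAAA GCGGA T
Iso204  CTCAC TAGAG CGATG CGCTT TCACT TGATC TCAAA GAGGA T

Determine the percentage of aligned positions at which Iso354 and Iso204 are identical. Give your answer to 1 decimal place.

The sequences differ at positions 2 (G/T), 23 (C/A), 37 (C/A).
38 of the 41 sites match, so the percent identity is 38/41 × 100 = 92.7%.

92.7%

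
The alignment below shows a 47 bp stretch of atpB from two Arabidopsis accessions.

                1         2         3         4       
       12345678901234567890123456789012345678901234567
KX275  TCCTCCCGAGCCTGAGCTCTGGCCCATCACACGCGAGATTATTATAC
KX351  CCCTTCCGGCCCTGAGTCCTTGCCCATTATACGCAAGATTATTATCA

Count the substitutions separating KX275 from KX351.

12

Differing sites — 1:T/C; 5:C/T; 9:A/G; 10:G/C; 17:C/T; 18:T/C; 21:G/T; 28:C/T; 30:C/T; 35:G/A; 46:A/C; 47:C/A.
That gives 12 mismatches out of 47 aligned sites, so the Hamming distance is 12.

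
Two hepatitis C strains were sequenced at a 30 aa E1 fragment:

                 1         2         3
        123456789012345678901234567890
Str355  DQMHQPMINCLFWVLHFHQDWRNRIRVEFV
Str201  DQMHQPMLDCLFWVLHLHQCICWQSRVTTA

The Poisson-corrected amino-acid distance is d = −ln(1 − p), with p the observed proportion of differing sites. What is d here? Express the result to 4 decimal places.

The sequences differ at positions 8 (I/L), 9 (N/D), 17 (F/L), 20 (D/C), 21 (W/I), 22 (R/C), 23 (N/W), 24 (R/Q), 25 (I/S), 28 (E/T), 29 (F/T), 30 (V/A).
p = 12/30 = 0.400000.
d = −ln(1 − 0.400000) = −ln(0.600000) = 0.5108.

0.5108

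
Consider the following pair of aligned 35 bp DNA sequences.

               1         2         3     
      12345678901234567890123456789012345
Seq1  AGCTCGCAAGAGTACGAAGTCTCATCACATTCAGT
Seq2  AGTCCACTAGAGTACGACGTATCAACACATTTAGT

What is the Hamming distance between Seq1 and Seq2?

Differing sites — 3:C/T; 4:T/C; 6:G/A; 8:A/T; 18:A/C; 21:C/A; 25:T/A; 32:C/T.
That gives 8 mismatches out of 35 aligned sites, so the Hamming distance is 8.

8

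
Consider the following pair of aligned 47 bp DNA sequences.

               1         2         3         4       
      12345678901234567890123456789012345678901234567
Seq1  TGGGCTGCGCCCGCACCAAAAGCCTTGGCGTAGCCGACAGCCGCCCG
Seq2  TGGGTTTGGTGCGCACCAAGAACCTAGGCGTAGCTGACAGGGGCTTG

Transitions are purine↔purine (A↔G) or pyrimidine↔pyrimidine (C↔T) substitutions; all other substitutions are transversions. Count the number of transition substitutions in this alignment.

7

Differing sites — 5:C/T (Ti); 7:G/T (Tv); 8:C/G (Tv); 10:C/T (Ti); 11:C/G (Tv); 20:A/G (Ti); 22:G/A (Ti); 26:T/A (Tv); 35:C/T (Ti); 41:C/G (Tv); 42:C/G (Tv); 45:C/T (Ti); 46:C/T (Ti).
Of the 13 differences, 7 transitions and 6 transversions, so the answer is 7.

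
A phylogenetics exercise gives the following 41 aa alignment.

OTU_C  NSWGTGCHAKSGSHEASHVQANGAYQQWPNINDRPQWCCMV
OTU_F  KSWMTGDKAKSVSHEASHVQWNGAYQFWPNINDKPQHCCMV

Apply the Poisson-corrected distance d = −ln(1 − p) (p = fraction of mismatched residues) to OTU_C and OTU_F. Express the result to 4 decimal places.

Differing sites — 1:N/K; 4:G/M; 7:C/D; 8:H/K; 12:G/V; 21:A/W; 27:Q/F; 34:R/K; 37:W/H.
p = 9/41 = 0.219512.
d = −ln(1 − 0.219512) = −ln(0.780488) = 0.2478.

0.2478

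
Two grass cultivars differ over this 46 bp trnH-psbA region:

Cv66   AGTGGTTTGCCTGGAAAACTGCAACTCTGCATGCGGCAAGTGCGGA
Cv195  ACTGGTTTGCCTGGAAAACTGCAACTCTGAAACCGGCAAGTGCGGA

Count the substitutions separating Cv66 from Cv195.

The sequences differ at positions 2 (G/C), 30 (C/A), 32 (T/A), 33 (G/C).
That gives 4 mismatches out of 46 aligned sites, so the Hamming distance is 4.

4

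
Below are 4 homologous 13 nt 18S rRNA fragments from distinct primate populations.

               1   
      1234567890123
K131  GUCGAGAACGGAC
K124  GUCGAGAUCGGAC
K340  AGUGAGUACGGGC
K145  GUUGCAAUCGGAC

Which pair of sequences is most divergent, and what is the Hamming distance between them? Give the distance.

Pairwise Hamming distances:
  K131 vs K124: 1
  K131 vs K340: 5
  K131 vs K145: 4
  K124 vs K340: 6
  K124 vs K145: 3
  K340 vs K145: 7
The largest is 7, between K340 and K145.

7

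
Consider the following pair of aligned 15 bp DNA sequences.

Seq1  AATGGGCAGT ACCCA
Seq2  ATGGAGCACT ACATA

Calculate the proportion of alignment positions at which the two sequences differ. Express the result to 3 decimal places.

0.400

Mismatches occur at site 2 (A/T), site 3 (T/G), site 5 (G/A), site 9 (G/C), site 13 (C/A), site 14 (C/T).
There are 6 differences over 15 sites, so p = 6/15 = 0.400.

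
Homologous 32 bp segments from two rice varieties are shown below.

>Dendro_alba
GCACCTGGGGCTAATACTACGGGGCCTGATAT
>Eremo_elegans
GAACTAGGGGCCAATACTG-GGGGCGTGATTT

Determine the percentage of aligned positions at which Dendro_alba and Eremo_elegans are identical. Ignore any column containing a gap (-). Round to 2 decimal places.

77.42%

Excluding the 1 gap column leaves 31 comparable sites.
The sequences differ at positions 2 (C/A), 5 (C/T), 6 (T/A), 12 (T/C), 19 (A/G), 26 (C/G), 31 (A/T).
24 of the 31 comparable sites match, so the percent identity is 24/31 × 100 = 77.42%.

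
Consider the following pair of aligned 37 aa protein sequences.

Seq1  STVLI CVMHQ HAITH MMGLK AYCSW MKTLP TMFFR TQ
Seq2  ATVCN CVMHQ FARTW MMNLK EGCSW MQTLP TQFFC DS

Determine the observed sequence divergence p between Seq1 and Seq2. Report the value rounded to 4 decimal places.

The sequences differ at positions 1 (S/A), 4 (L/C), 5 (I/N), 11 (H/F), 13 (I/R), 15 (H/W), 18 (G/N), 21 (A/E), 22 (Y/G), 27 (K/Q), 32 (M/Q), 35 (R/C), 36 (T/D), 37 (Q/S).
There are 14 differences over 37 sites, so p = 14/37 = 0.3784.

0.3784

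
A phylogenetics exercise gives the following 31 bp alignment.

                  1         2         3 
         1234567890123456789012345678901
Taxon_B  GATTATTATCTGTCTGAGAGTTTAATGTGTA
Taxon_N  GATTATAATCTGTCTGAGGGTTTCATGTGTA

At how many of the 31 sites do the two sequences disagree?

Differing sites — 7:T/A; 19:A/G; 24:A/C.
That gives 3 mismatches out of 31 aligned sites, so the Hamming distance is 3.

3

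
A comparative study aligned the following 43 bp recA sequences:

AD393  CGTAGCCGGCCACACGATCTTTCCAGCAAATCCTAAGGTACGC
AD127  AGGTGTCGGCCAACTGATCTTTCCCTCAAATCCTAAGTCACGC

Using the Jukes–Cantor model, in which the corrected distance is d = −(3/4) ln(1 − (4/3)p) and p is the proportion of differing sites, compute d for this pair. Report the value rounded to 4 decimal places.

Mismatches occur at site 1 (C/A), site 3 (T/G), site 4 (A/T), site 6 (C/T), site 13 (C/A), site 14 (A/C), site 15 (C/T), site 25 (A/C), site 26 (G/T), site 38 (G/T), site 39 (T/C).
p = 11/43 = 0.255814.
d = −0.75 · ln(1 − (4/3)·0.255814) = −0.75 · ln(0.658915) = −0.75 · (-0.417161) = 0.3129.

0.3129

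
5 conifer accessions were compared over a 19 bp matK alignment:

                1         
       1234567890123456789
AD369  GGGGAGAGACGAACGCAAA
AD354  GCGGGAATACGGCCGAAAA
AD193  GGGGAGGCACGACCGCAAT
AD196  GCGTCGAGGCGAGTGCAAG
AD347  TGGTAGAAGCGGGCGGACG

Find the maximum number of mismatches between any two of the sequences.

Pairwise Hamming distances:
  AD369 vs AD354: 7
  AD369 vs AD193: 4
  AD369 vs AD196: 7
  AD369 vs AD347: 9
  AD354 vs AD193: 8
  AD354 vs AD196: 10
  AD354 vs AD347: 11
  AD193 vs AD196: 9
  AD193 vs AD347: 10
  AD196 vs AD347: 8
The largest is 11, between AD354 and AD347.

11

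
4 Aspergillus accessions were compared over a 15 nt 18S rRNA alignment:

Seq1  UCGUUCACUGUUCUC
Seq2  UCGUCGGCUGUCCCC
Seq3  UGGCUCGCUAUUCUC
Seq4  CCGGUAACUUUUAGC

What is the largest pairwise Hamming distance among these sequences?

Pairwise Hamming distances:
  Seq1 vs Seq2: 5
  Seq1 vs Seq3: 4
  Seq1 vs Seq4: 6
  Seq2 vs Seq3: 7
  Seq2 vs Seq4: 9
  Seq3 vs Seq4: 8
The largest is 9, between Seq2 and Seq4.

9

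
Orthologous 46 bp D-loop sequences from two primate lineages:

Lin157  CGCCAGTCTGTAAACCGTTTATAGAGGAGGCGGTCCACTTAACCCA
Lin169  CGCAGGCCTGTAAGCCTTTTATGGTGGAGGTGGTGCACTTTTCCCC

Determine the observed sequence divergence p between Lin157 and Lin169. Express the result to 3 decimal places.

Differing sites — 4:C/A; 5:A/G; 7:T/C; 14:A/G; 17:G/T; 23:A/G; 25:A/T; 31:C/T; 35:C/G; 41:A/T; 42:A/T; 46:A/C.
There are 12 differences over 46 sites, so p = 12/46 = 0.261.

0.261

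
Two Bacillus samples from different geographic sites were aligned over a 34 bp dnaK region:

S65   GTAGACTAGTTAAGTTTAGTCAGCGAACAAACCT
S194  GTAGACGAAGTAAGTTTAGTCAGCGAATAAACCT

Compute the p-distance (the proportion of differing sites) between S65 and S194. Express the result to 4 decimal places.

0.1176

The sequences differ at positions 7 (T/G), 9 (G/A), 10 (T/G), 28 (C/T).
There are 4 differences over 34 sites, so p = 4/34 = 0.1176.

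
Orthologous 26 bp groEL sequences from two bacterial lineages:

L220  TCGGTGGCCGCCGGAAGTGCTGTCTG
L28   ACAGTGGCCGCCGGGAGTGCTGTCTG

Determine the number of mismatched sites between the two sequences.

Differing sites — 1:T/A; 3:G/A; 15:A/G.
That gives 3 mismatches out of 26 aligned sites, so the Hamming distance is 3.

3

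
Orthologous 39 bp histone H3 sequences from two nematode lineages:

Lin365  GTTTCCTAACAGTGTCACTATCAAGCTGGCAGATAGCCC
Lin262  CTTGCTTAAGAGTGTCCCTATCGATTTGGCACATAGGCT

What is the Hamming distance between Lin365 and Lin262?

11

The sequences differ at positions 1 (G/C), 4 (T/G), 6 (C/T), 10 (C/G), 17 (A/C), 23 (A/G), 25 (G/T), 26 (C/T), 32 (G/C), 37 (C/G), 39 (C/T).
That gives 11 mismatches out of 39 aligned sites, so the Hamming distance is 11.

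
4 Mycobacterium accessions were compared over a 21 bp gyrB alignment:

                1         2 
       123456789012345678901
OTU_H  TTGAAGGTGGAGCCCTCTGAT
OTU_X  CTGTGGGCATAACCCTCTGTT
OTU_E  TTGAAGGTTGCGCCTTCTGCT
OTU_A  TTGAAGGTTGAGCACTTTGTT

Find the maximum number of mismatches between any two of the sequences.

10

Pairwise Hamming distances:
  OTU_H vs OTU_X: 8
  OTU_H vs OTU_E: 4
  OTU_H vs OTU_A: 4
  OTU_X vs OTU_E: 10
  OTU_X vs OTU_A: 9
  OTU_E vs OTU_A: 5
The largest is 10, between OTU_X and OTU_E.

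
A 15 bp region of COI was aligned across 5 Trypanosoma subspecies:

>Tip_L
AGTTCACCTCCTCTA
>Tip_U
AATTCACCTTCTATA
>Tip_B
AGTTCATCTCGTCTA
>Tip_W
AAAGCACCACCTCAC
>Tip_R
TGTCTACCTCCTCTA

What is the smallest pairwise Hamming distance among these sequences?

2

Pairwise Hamming distances:
  Tip_L vs Tip_U: 3
  Tip_L vs Tip_B: 2
  Tip_L vs Tip_W: 6
  Tip_L vs Tip_R: 3
  Tip_U vs Tip_B: 5
  Tip_U vs Tip_W: 7
  Tip_U vs Tip_R: 6
  Tip_B vs Tip_W: 8
  Tip_B vs Tip_R: 5
  Tip_W vs Tip_R: 8
The smallest is 2, between Tip_L and Tip_B.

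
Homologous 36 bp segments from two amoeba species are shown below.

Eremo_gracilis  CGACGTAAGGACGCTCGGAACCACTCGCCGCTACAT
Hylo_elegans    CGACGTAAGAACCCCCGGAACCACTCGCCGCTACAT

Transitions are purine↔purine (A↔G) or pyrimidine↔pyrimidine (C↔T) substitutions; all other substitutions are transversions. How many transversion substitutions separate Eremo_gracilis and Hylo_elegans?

Mismatches occur at site 10 (G/A, transition), site 13 (G/C, transversion), site 15 (T/C, transition).
Of the 3 differences, 2 transitions and 1 transversion, so the answer is 1.

1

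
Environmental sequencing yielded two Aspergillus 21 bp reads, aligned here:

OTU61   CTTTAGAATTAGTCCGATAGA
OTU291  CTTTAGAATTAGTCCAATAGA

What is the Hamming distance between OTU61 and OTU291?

A single mismatch occurs at site 16 (G↔A).
That gives 1 mismatch out of 21 aligned sites, so the Hamming distance is 1.

1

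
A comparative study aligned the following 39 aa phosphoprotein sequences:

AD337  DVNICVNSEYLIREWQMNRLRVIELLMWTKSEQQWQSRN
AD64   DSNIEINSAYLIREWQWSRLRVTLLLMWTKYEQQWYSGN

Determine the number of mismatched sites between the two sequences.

Mismatches occur at site 2 (V↔S), site 5 (C↔E), site 6 (V↔I), site 9 (E↔A), site 17 (M↔W), site 18 (N↔S), site 23 (I↔T), site 24 (E↔L), site 31 (S↔Y), site 36 (Q↔Y), site 38 (R↔G).
That gives 11 mismatches out of 39 aligned sites, so the Hamming distance is 11.

11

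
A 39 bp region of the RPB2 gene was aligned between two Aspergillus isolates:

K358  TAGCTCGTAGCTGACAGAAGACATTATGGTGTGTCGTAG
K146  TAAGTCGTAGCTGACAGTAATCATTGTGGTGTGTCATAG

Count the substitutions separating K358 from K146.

The sequences differ at positions 3 (G/A), 4 (C/G), 18 (A/T), 20 (G/A), 21 (A/T), 26 (A/G), 36 (G/A).
That gives 7 mismatches out of 39 aligned sites, so the Hamming distance is 7.

7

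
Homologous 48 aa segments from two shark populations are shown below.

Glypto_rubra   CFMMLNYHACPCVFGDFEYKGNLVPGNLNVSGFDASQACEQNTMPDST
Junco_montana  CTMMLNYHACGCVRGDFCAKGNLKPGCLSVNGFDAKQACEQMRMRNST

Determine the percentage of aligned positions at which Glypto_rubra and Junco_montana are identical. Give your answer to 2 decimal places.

70.83%

Differing sites — 2:F/T; 11:P/G; 14:F/R; 18:E/C; 19:Y/A; 24:V/K; 27:N/C; 29:N/S; 31:S/N; 36:S/K; 42:N/M; 43:T/R; 45:P/R; 46:D/N.
34 of the 48 sites match, so the percent identity is 34/48 × 100 = 70.83%.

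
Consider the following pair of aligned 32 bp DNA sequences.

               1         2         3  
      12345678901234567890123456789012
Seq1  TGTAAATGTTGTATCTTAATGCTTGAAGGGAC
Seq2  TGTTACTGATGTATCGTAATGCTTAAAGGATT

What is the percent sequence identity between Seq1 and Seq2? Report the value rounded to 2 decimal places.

Mismatches occur at site 4 (A→T), site 6 (A→C), site 9 (T→A), site 16 (T→G), site 25 (G→A), site 30 (G→A), site 31 (A→T), site 32 (C→T).
24 of the 32 sites match, so the percent identity is 24/32 × 100 = 75.00%.

75.00%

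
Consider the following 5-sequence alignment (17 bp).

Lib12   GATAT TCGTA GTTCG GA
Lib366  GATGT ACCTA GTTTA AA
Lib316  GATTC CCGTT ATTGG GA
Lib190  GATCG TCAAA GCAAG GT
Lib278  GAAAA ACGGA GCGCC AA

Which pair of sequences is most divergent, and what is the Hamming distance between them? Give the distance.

12

Pairwise Hamming distances:
  Lib12 vs Lib366: 6
  Lib12 vs Lib316: 6
  Lib12 vs Lib190: 8
  Lib12 vs Lib278: 8
  Lib366 vs Lib316: 9
  Lib366 vs Lib190: 11
  Lib366 vs Lib278: 9
  Lib316 vs Lib190: 11
  Lib316 vs Lib278: 12
  Lib190 vs Lib278: 11
The largest is 12, between Lib316 and Lib278.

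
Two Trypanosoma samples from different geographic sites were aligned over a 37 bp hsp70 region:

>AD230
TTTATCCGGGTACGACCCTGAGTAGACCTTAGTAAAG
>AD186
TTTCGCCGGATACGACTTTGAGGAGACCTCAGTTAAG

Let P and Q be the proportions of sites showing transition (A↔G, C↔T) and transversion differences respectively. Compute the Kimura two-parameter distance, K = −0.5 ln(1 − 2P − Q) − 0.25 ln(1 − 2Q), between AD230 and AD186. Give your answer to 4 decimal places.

Mismatches occur at site 4 (A↔C, transversion), site 5 (T↔G, transversion), site 10 (G↔A, transition), site 17 (C↔T, transition), site 18 (C↔T, transition), site 23 (T↔G, transversion), site 30 (T↔C, transition), site 34 (A↔T, transversion).
Of the 8 differences, 4 transitions and 4 transversions over 37 sites: P = 4/37 = 0.108108, Q = 4/37 = 0.108108.
d = −0.5·ln(0.675676) − 0.25·ln(0.783784) = −0.5·(-0.392042) − 0.25·(-0.243622) = 0.2569.

0.2569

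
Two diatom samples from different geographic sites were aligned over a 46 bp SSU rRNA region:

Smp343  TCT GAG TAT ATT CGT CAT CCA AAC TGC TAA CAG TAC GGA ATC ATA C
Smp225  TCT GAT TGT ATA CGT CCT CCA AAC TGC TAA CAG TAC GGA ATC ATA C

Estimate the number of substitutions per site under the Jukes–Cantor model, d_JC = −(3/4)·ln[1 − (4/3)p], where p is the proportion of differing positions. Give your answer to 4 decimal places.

0.0924

Differing sites — 6:G/T; 8:A/G; 12:T/A; 17:A/C.
p = 4/46 = 0.086957.
d = −0.75 · ln(1 − (4/3)·0.086957) = −0.75 · ln(0.884057) = −0.75 · (-0.123234) = 0.0924.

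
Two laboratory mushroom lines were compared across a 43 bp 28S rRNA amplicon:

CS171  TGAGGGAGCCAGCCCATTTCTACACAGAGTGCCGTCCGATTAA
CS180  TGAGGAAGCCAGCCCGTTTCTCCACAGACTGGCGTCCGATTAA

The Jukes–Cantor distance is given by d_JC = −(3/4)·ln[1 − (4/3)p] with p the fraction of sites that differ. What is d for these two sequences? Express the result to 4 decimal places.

0.1263

The sequences differ at positions 6 (G/A), 16 (A/G), 22 (A/C), 29 (G/C), 32 (C/G).
p = 5/43 = 0.116279.
d = −0.75 · ln(1 − (4/3)·0.116279) = −0.75 · ln(0.844961) = −0.75 · (-0.168465) = 0.1263.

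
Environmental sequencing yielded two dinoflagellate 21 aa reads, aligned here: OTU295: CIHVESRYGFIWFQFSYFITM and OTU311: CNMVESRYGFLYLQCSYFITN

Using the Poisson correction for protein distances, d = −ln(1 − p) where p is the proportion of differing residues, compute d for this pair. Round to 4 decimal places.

Differing sites — 2:I/N; 3:H/M; 11:I/L; 12:W/Y; 13:F/L; 15:F/C; 21:M/N.
p = 7/21 = 0.333333.
d = −ln(1 − 0.333333) = −ln(0.666667) = 0.4055.

0.4055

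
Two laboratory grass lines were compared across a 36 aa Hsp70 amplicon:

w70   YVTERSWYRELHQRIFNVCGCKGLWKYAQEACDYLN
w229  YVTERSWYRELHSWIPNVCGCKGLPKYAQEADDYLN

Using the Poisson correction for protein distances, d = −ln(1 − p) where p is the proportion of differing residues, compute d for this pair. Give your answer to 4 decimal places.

Mismatches occur at site 13 (Q↔S), site 14 (R↔W), site 16 (F↔P), site 25 (W↔P), site 32 (C↔D).
p = 5/36 = 0.138889.
d = −ln(1 − 0.138889) = −ln(0.861111) = 0.1495.

0.1495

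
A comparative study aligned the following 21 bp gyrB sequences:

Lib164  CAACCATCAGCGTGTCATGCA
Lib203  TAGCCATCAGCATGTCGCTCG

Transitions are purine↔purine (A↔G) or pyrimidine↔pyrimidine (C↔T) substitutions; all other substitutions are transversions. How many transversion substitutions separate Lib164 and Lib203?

1

Differing sites — 1:C/T (Ti); 3:A/G (Ti); 12:G/A (Ti); 17:A/G (Ti); 18:T/C (Ti); 19:G/T (Tv); 21:A/G (Ti).
Of the 7 differences, 6 transitions and 1 transversion, so the answer is 1.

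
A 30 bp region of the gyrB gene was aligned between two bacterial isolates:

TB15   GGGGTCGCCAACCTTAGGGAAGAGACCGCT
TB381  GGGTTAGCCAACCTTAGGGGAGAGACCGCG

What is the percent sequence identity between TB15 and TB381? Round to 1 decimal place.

86.7%

Differing sites — 4:G/T; 6:C/A; 20:A/G; 30:T/G.
26 of the 30 sites match, so the percent identity is 26/30 × 100 = 86.7%.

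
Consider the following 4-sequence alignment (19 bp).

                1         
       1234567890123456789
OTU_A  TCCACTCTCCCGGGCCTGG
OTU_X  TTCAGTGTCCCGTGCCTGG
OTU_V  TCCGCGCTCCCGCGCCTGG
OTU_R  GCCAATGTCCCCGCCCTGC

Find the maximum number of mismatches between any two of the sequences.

9

Pairwise Hamming distances:
  OTU_A vs OTU_X: 4
  OTU_A vs OTU_V: 3
  OTU_A vs OTU_R: 6
  OTU_X vs OTU_V: 6
  OTU_X vs OTU_R: 7
  OTU_V vs OTU_R: 9
The largest is 9, between OTU_V and OTU_R.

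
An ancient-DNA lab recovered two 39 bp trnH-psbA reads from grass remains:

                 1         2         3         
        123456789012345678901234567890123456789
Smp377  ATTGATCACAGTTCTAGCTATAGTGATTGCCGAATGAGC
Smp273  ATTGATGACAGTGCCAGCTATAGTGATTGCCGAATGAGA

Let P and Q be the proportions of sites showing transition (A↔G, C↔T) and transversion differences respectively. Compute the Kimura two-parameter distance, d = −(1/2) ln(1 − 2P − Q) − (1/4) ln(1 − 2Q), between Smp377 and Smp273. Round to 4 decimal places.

0.1104

The sequences differ at positions 7 (C/G, transversion), 13 (T/G, transversion), 15 (T/C, transition), 39 (C/A, transversion).
Of the 4 differences, 1 transition and 3 transversions over 39 sites: P = 1/39 = 0.025641, Q = 3/39 = 0.076923.
d = −0.5·ln(0.871795) − 0.25·ln(0.846154) = −0.5·(-0.137201) − 0.25·(-0.167054) = 0.1104.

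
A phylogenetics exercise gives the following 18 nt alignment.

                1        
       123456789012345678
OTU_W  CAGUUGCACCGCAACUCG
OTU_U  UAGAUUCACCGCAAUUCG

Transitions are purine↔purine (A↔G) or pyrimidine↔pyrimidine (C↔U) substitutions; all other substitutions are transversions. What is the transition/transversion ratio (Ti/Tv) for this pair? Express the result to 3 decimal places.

Mismatches occur at site 1 (C→U, transition), site 4 (U→A, transversion), site 6 (G→U, transversion), site 15 (C→U, transition).
Of the 4 differences, 2 transitions and 2 transversions, so Ti/Tv = 2/2 = 1.000.

1.000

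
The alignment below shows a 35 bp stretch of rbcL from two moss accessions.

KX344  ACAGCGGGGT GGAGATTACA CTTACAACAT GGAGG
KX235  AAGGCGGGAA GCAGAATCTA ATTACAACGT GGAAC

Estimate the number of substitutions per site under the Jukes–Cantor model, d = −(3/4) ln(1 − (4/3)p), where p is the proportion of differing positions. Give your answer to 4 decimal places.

0.4582

Mismatches occur at site 2 (C→A), site 3 (A→G), site 9 (G→A), site 10 (T→A), site 12 (G→C), site 16 (T→A), site 18 (A→C), site 19 (C→T), site 21 (C→A), site 29 (A→G), site 34 (G→A), site 35 (G→C).
p = 12/35 = 0.342857.
d = −0.75 · ln(1 − (4/3)·0.342857) = −0.75 · ln(0.542857) = −0.75 · (-0.610909) = 0.4582.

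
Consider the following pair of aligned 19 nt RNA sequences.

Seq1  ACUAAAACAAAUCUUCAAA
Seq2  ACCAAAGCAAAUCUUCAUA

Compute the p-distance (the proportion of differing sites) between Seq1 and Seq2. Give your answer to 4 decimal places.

0.1579

Differing sites — 3:U/C; 7:A/G; 18:A/U.
There are 3 differences over 19 sites, so p = 3/19 = 0.1579.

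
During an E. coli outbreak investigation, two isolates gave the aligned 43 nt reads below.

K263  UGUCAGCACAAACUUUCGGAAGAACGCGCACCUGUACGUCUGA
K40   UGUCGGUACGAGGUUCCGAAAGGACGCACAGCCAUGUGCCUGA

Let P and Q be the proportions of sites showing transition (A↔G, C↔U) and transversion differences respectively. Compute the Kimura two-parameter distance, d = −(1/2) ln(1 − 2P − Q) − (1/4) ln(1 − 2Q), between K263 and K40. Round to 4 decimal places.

0.5510

Mismatches occur at site 5 (A/G, transition), site 7 (C/U, transition), site 10 (A/G, transition), site 12 (A/G, transition), site 13 (C/G, transversion), site 16 (U/C, transition), site 19 (G/A, transition), site 23 (A/G, transition), site 28 (G/A, transition), site 31 (C/G, transversion), site 33 (U/C, transition), site 34 (G/A, transition), site 36 (A/G, transition), site 37 (C/U, transition), site 39 (U/C, transition).
Of the 15 differences, 13 transitions and 2 transversions over 43 sites: P = 13/43 = 0.302326, Q = 2/43 = 0.046512.
d = −0.5·ln(0.348836) − 0.25·ln(0.906976) = −0.5·(-1.053153) − 0.25·(-0.097639) = 0.5510.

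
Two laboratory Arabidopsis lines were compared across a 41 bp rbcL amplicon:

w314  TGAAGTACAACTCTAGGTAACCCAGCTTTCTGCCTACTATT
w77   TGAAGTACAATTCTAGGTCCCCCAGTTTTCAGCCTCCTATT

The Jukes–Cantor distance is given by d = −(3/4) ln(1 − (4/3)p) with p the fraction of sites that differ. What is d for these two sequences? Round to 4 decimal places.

0.1628

The sequences differ at positions 11 (C/T), 19 (A/C), 20 (A/C), 26 (C/T), 31 (T/A), 36 (A/C).
p = 6/41 = 0.146341.
d = −0.75 · ln(1 − (4/3)·0.146341) = −0.75 · ln(0.804879) = −0.75 · (-0.217063) = 0.1628.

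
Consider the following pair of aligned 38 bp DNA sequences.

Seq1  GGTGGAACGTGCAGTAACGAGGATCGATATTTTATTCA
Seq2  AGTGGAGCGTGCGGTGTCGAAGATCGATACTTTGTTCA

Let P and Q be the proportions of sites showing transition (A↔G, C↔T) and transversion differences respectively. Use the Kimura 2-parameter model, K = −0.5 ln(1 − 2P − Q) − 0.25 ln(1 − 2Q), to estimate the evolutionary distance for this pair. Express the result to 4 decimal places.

Mismatches occur at site 1 (G→A, transition), site 7 (A→G, transition), site 13 (A→G, transition), site 16 (A→G, transition), site 17 (A→T, transversion), site 21 (G→A, transition), site 30 (T→C, transition), site 34 (A→G, transition).
Of the 8 differences, 7 transitions and 1 transversion over 38 sites: P = 7/38 = 0.184211, Q = 1/38 = 0.026316.
d = −0.5·ln(0.605262) − 0.25·ln(0.947368) = −0.5·(-0.502094) − 0.25·(-0.054068) = 0.2646.

0.2646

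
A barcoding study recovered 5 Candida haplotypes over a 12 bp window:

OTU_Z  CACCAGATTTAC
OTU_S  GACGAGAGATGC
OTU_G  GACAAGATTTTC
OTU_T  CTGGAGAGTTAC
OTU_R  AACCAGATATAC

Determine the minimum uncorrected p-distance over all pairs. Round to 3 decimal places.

Pairwise Hamming distances:
  OTU_Z vs OTU_S: 5
  OTU_Z vs OTU_G: 3
  OTU_Z vs OTU_T: 4
  OTU_Z vs OTU_R: 2
  OTU_S vs OTU_G: 4
  OTU_S vs OTU_T: 5
  OTU_S vs OTU_R: 4
  OTU_G vs OTU_T: 6
  OTU_G vs OTU_R: 4
  OTU_T vs OTU_R: 6
The smallest is 2 mismatches, between OTU_Z and OTU_R; p = 2/12 = 0.167.

0.167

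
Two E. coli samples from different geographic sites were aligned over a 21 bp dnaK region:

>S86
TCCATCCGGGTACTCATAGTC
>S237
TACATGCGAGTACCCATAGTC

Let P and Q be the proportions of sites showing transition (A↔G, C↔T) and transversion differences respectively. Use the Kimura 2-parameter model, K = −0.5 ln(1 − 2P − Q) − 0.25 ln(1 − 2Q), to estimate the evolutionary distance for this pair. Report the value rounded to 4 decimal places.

0.2211

Differing sites — 2:C/A (Tv); 6:C/G (Tv); 9:G/A (Ti); 14:T/C (Ti).
Of the 4 differences, 2 transitions and 2 transversions over 21 sites: P = 2/21 = 0.095238, Q = 2/21 = 0.095238.
d = −0.5·ln(0.714286) − 0.25·ln(0.809524) = −0.5·(-0.336472) − 0.25·(-0.211309) = 0.2211.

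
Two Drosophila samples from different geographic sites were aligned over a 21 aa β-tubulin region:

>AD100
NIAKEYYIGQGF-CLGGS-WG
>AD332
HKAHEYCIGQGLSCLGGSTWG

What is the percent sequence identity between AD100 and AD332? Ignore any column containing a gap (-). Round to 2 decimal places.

73.68%

Excluding the 2 gap columns leaves 19 comparable sites.
Differing sites — 1:N/H; 2:I/K; 4:K/H; 7:Y/C; 12:F/L.
14 of the 19 comparable sites match, so the percent identity is 14/19 × 100 = 73.68%.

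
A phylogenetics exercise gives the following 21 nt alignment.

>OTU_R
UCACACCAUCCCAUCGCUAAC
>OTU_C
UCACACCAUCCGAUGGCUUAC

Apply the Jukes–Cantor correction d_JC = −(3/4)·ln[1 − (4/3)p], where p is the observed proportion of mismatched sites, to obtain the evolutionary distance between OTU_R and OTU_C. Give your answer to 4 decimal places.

Differing sites — 12:C/G; 15:C/G; 19:A/U.
p = 3/21 = 0.142857.
d = −0.75 · ln(1 − (4/3)·0.142857) = −0.75 · ln(0.809524) = −0.75 · (-0.211309) = 0.1585.

0.1585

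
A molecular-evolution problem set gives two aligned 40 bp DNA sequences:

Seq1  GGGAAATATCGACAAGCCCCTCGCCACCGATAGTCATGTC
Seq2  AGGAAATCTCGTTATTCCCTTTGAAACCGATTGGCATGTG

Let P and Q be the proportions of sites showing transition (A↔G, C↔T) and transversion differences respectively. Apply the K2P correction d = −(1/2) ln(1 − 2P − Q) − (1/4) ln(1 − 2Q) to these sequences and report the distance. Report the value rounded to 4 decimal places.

0.4262

Differing sites — 1:G/A (Ti); 8:A/C (Tv); 12:A/T (Tv); 13:C/T (Ti); 15:A/T (Tv); 16:G/T (Tv); 20:C/T (Ti); 22:C/T (Ti); 24:C/A (Tv); 25:C/A (Tv); 32:A/T (Tv); 34:T/G (Tv); 40:C/G (Tv).
Of the 13 differences, 4 transitions and 9 transversions over 40 sites: P = 4/40 = 0.100000, Q = 9/40 = 0.225000.
d = −0.5·ln(0.575000) − 0.25·ln(0.550000) = −0.5·(-0.553385) − 0.25·(-0.597837) = 0.4262.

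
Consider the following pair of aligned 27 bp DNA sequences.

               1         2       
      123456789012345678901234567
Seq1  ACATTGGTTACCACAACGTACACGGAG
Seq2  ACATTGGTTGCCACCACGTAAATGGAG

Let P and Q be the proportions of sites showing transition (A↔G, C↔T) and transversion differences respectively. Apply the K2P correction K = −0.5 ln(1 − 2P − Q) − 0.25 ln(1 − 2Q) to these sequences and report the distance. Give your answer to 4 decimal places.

The sequences differ at positions 10 (A/G, transition), 15 (A/C, transversion), 21 (C/A, transversion), 23 (C/T, transition).
Of the 4 differences, 2 transitions and 2 transversions over 27 sites: P = 2/27 = 0.074074, Q = 2/27 = 0.074074.
d = −0.5·ln(0.777778) − 0.25·ln(0.851852) = −0.5·(-0.251314) − 0.25·(-0.160342) = 0.1657.

0.1657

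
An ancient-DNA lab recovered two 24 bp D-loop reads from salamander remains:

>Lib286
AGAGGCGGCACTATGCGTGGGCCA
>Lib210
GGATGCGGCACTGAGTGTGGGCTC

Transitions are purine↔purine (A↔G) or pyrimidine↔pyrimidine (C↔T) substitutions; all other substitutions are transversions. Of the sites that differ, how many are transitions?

Differing sites — 1:A/G (Ti); 4:G/T (Tv); 13:A/G (Ti); 14:T/A (Tv); 16:C/T (Ti); 23:C/T (Ti); 24:A/C (Tv).
Of the 7 differences, 4 transitions and 3 transversions, so the answer is 4.

4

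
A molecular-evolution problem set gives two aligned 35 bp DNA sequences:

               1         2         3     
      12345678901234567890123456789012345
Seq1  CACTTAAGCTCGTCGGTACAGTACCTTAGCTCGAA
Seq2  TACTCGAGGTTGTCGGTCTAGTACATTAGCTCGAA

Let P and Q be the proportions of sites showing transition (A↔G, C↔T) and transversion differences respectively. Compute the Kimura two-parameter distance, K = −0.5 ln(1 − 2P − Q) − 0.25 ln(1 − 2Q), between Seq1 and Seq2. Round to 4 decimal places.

Mismatches occur at site 1 (C↔T, transition), site 5 (T↔C, transition), site 6 (A↔G, transition), site 9 (C↔G, transversion), site 11 (C↔T, transition), site 18 (A↔C, transversion), site 19 (C↔T, transition), site 25 (C↔A, transversion).
Of the 8 differences, 5 transitions and 3 transversions over 35 sites: P = 5/35 = 0.142857, Q = 3/35 = 0.085714.
d = −0.5·ln(0.628572) − 0.25·ln(0.828572) = −0.5·(-0.464305) − 0.25·(-0.188052) = 0.2792.

0.2792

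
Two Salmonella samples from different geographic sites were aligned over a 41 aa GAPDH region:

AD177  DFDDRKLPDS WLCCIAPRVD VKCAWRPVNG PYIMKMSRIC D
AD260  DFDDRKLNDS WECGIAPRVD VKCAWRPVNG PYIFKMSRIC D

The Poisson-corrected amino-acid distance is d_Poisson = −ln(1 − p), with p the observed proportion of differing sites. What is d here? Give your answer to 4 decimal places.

Differing sites — 8:P/N; 12:L/E; 14:C/G; 34:M/F.
p = 4/41 = 0.097561.
d = −ln(1 − 0.097561) = −ln(0.902439) = 0.1027.

0.1027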